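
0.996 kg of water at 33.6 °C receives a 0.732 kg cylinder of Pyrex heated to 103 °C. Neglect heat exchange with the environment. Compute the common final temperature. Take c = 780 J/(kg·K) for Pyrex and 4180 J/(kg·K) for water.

T_f is the heat-capacity-weighted average of the initial temperatures:
T_f = (570.96*103 + 4163.3*33.6) / (570.96 + 4163.3)
    = 198695 / 4734.2 ≈ 41.97 °C

T_f ≈ 42.0 °C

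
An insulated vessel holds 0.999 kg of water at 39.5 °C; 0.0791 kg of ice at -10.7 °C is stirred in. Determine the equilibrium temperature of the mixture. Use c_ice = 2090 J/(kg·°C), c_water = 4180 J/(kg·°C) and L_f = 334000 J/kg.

T_f ≈ 30.3 °C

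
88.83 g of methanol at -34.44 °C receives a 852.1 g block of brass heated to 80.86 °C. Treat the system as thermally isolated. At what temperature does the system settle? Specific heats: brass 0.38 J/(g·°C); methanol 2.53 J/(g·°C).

T_f ≈ 33.6 °C

Taking heat into each body as positive, Σ m c ΔT = 0:
852.1*0.38*(T − 80.86) + 88.83*2.53*(T − (-34.44)) = 0
323.8(T − 80.86) + 224.74(T − (-34.44)) = 0
548.54 T = 18442
T = 18442/548.54 ≈ 33.62 °C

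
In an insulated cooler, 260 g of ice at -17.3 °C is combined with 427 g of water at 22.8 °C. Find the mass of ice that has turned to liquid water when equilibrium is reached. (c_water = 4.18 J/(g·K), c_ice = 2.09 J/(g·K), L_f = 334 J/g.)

Heat available from the water dropping to 0 °C: 427·4.18·22.8 = 40695 J.
Warming the ice to 0 °C takes 260·2.09·17.3 = 9400.8 J, leaving 31294 J for melting.
To melt every bit of ice: 260·334 = 86840 J.
That's not enough to melt it all — equilibrium is at 0 °C with ice remaining.
m_melted·334 = 31294  ⇒  m_melted ≈ 93.69 g.

m_melted ≈ 93.7 g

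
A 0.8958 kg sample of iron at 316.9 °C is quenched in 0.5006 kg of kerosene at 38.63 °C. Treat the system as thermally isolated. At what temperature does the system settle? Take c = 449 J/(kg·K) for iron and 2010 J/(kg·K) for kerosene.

T_f ≈ 118.1 °C

Conservation of energy gives ΣQ = 0:
0.8958·449·(T − 316.9) + 0.5006·2010·(T − 38.63) = 0
402.21(T − 316.9) + 1006.2(T − 38.63) = 0
1408.4 T = 166331
T = 166331 / 1408.4 = 118 °C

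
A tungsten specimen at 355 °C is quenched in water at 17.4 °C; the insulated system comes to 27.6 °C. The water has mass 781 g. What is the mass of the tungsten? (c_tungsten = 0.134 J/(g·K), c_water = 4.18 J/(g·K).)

Heat lost by the tungsten = heat gained by the water:
m·0.134·(355 − 27.6) = 781·4.18·(27.6 − 17.4)
43.87 m = 33299  ⇒  m ≈ 759 g

m ≈ 759 g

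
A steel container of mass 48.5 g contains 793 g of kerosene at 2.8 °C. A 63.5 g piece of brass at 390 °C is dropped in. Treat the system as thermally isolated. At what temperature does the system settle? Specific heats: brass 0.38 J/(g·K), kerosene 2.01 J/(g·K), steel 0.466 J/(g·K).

Let T be the final temperature. ΣQ_i = 0:
63.5×0.38×(T − 390) + 793×2.01×(T − 2.8) + 48.5×0.466×(T − 2.8) = 0
24.13(T − 390) + 1593.9(T − 2.8) + 22.6(T − 2.8) = 0
1640.7 T = 13937
T = 13937/1640.7 ≈ 8.49 °C

T_f ≈ 8.5 °C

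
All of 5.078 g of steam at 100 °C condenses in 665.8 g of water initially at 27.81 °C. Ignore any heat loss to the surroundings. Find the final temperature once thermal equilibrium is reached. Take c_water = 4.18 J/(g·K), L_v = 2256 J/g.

T_f ≈ 32.4 °C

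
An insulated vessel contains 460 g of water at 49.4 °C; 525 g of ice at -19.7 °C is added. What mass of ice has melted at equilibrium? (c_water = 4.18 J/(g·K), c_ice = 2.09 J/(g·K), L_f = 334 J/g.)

Heat available from the water dropping to 0 °C: 460×4.18×49.4 = 94986 J.
Warming the ice to 0 °C takes 525×2.09×19.7 = 21616 J, leaving 73370 J for melting.
To melt every bit of ice: 525×334 = 175350 J.
That's not enough to melt it all — equilibrium is at 0 °C with ice remaining.
Mass melted = 73370/334 ≈ 219.7 g.

m_melted ≈ 220 g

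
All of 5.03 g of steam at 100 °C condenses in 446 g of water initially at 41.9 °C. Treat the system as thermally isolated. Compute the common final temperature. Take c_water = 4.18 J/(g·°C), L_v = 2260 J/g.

T_f ≈ 48.6 °C

Energy balance with sensible and latent terms:
latent heat released on condensation: 5.03×2260 = 11368
  condensed water 100 °C→T: 21.03(T − 100)
  original water: 1864.3(T − 41.9)
1885.3 T = 11368 + 2102.5 + 78113 = 91584
T ≈ 48.58 °C, under the boiling point, so the assumption holds.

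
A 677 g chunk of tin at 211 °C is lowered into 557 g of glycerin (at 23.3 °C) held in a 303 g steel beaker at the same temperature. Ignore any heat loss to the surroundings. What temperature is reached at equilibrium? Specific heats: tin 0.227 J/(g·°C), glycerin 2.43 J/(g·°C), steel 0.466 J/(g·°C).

Heat gained plus heat lost sum to zero:
677·0.227·(T − 211) + 557·2.43·(T − 23.3) + 303·0.466·(T − 23.3) = 0
153.68(T − 211) + 1353.5(T − 23.3) + 141.2(T − 23.3) = 0
(153.68 + 1353.5 + 141.2) T = 153.68·211 + 1353.5·23.3 + 141.2·23.3
T = 67253 / 1648.4 = 40.8 °C

T_f ≈ 40.8 °C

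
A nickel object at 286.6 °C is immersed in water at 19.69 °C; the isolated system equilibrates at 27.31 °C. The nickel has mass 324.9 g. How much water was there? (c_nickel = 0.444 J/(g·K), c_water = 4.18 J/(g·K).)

m ≈ 1170 g

Let T be the final temperature. ΣQ_i = 0:
324.9·0.444·(27.31 − 286.6) + m·4.18·(27.31 − 19.69) = 0
31.85 m = 37404
m = 37404/31.85 ≈ 1174 g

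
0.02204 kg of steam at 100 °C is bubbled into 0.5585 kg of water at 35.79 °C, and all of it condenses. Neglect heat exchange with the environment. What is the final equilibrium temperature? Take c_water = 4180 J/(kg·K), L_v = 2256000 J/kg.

T_f ≈ 58.7 °C

Let T be the final temperature. ΣQ_i = 0:
latent heat released on condensation: 0.02204·2256000 = 49722; condensed water 100 °C→T: 92.13(T − 100); original water: 2334.5(T − 35.79)
2426.7 T = 49722 + 9212.7 + 83553 = 142488
T ≈ 58.72 °C (< 100 °C, so full condensation is consistent).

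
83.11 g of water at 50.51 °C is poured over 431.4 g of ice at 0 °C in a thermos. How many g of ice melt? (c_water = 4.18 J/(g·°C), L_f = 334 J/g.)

Heat available from the water dropping to 0 °C: 83.11·4.18·50.51 = 17547 J.
To melt every bit of ice: 431.4·334 = 144088 J.
Since 17547 < 144088 J, not all the ice melts; equilibrium is at 0 °C.
m_melt = 17547 / L_f = 52.54 g.

m_melted ≈ 52.5 g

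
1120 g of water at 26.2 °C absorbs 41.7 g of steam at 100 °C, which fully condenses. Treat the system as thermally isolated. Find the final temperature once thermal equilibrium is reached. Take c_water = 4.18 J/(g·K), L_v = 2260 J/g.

Let T be the final temperature. ΣQ_i = 0:
steam→water at 100 °C releases m L_v = 41.7·2260 = 94242; condensed water 100 °C→T: 174.31(T − 100); water warms: 1120·4.18·(T − 26.2) = 4681.6(T − 26.2)
4855.9 T = 94242 + 17431 + 122658 = 234331
T ≈ 48.26 °C, under the boiling point, so the assumption holds.

T_f ≈ 48.3 °C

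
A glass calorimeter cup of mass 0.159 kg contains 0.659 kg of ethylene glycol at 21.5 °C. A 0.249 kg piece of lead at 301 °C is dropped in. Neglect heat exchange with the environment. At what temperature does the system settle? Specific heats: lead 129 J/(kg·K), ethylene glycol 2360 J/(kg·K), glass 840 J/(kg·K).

T_f ≈ 26.7 °C

Setting the total heat transfer to zero:
0.249×129×(T − 301) + 0.659×2360×(T − 21.5) + 0.159×840×(T − 21.5) = 0
32.12(T − 301) + 1555.2(T − 21.5) + 133.56(T − 21.5) = 0
(32.12 + 1555.2 + 133.56) T = 32.12×301 + 1555.2×21.5 + 133.56×21.5
T = 45978 / 1720.9 = 26.7 °C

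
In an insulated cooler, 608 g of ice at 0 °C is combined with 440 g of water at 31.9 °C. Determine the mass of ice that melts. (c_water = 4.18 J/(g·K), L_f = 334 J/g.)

m_melted ≈ 176 g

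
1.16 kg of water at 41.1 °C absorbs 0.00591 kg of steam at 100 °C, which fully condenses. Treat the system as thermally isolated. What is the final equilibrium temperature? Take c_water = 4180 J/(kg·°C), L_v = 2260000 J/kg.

T_f ≈ 44.1 °C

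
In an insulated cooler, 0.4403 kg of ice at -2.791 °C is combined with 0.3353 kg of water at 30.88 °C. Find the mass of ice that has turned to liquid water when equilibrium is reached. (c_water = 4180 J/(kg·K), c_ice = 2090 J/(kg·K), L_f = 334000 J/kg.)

Heat available from the water dropping to 0 °C: 0.3353·4180·30.88 = 43280 J.
Warming the ice to 0 °C takes 0.4403·2090·2.791 = 2568.4 J, leaving 40712 J for melting.
To melt every bit of ice: 0.4403·334000 = 147060 J.
Since 40712 < 147060 J, not all the ice melts; equilibrium is at 0 °C.
Mass melted = 40712/334000 ≈ 0.1219 kg.

m_melted ≈ 0.122 kg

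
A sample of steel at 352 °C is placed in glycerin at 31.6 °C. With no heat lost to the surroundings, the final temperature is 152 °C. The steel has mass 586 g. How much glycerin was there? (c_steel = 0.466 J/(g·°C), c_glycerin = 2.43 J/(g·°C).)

m ≈ 187 g

|Q_steel| = |Q_glycerin|:
586×0.466×(352 − 152) = m×2.43×(152 − 31.6)
292.57 m = 54615  ⇒  m ≈ 186.7 g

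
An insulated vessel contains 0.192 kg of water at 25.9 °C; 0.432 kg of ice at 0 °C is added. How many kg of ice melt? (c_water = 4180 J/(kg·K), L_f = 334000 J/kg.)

m_melted ≈ 0.0622 kg

Heat available from the water dropping to 0 °C: 0.192·4180·25.9 = 20786 J.
Melting all 0.432 kg of ice would need 0.432·334000 = 144288 J.
Since 20786 < 144288 J, not all the ice melts; equilibrium is at 0 °C.
m_melted·334000 = 20786  ⇒  m_melted ≈ 0.06223 kg.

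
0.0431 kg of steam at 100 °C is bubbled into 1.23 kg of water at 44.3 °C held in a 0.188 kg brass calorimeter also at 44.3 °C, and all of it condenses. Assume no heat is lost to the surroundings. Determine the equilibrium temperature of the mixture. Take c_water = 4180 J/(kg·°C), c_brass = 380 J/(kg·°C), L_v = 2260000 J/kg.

T_f ≈ 64.2 °C

Heat gained plus heat lost sum to zero:
steam→water at 100 °C releases m L_v = 0.0431·2260000 = 97406; condensed water 100 °C→T: 180.16(T − 100); original water: 5141.4(T − 44.3); cup: 71.44(T − 44.3)
5393 T = 97406 + 18016 + 230929 = 346351
T ≈ 64.22 °C, under the boiling point, so the assumption holds.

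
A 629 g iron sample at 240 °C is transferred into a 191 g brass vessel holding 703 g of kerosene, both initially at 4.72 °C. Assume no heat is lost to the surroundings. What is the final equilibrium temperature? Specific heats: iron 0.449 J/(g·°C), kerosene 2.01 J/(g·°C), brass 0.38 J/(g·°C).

Net heat exchanged in the isolated system is zero:
629·0.449·(T − 240) + 703·2.01·(T − 4.72) + 191·0.38·(T − 4.72) = 0
1768 T = 74793
T ≈ 42.30 °C

T_f ≈ 42.3 °C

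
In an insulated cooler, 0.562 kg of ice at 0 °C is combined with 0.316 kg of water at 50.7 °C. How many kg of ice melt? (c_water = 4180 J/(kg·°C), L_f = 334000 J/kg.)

m_melted ≈ 0.201 kg

Water can give up m c ΔT = 0.316×4180×50.7 = 66969 J before reaching 0 °C.
To melt every bit of ice: 0.562×334000 = 187708 J.
Since 66969 < 187708 J, not all the ice melts; equilibrium is at 0 °C.
m_melted×334000 = 66969  ⇒  m_melted ≈ 0.2005 kg.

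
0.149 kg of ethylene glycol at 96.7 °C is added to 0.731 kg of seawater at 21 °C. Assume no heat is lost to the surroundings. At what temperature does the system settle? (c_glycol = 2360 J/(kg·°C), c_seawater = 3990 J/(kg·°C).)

Setting the total heat transfer to zero:
0.149·2360·(T − 96.7) + 0.731·3990·(T − 21) = 0
3268.3 T = 95254
T ≈ 29.14 °C

T_f ≈ 29.1 °C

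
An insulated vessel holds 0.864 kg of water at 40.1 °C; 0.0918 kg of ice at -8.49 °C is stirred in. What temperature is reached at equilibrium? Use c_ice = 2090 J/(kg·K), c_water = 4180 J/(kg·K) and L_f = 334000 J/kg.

T_f ≈ 28.2 °C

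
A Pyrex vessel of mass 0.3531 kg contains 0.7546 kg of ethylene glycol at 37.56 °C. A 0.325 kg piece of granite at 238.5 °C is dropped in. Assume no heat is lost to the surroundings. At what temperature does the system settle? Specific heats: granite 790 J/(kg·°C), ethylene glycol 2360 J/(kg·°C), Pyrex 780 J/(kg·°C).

Setting the total heat transfer to zero:
0.325·790·(T − 238.5) + 0.7546·2360·(T − 37.56) + 0.3531·780·(T − 37.56) = 0
256.75(T − 238.5) + 1780.9(T − 37.56) + 275.42(T − 37.56) = 0
(256.75 + 1780.9 + 275.42) T = 256.75·238.5 + 1780.9·37.56 + 275.42·37.56
T = 138469 / 2313 = 59.9 °C

T_f ≈ 59.9 °C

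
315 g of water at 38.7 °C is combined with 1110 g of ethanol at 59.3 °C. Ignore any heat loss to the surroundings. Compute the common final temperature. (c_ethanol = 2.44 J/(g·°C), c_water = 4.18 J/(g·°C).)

With ΣQ=0 the equilibrium temperature is the m·c-weighted mean:
T_f = (2708.4×59.3 + 1316.7×38.7) / (2708.4 + 1316.7)
    = 211564 / 4025.1 ≈ 52.56 °C

T_f ≈ 52.6 °C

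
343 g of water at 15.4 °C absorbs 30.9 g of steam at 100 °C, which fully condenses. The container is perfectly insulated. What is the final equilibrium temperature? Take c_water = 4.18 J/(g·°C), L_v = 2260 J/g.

T_f ≈ 67.1 °C

Energy balance with sensible and latent terms:
condense steam: −30.9·2260 = −69834
  condensed water 100 °C→T: 129.16(T − 100)
  water warms: 343·4.18·(T − 15.4) = 1433.7(T − 15.4)
1562.9 T = 69834 + 12916 + 22080 = 104830
T ≈ 67.07 °C, under the boiling point, so the assumption holds.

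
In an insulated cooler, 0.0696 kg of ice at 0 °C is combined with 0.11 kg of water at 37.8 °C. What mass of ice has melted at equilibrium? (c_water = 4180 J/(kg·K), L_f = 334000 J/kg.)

m_melted ≈ 0.052 kg

Heat available from the water dropping to 0 °C: 0.11·4180·37.8 = 17380 J.
Melting all 0.0696 kg of ice would need 0.0696·334000 = 23246 J.
17380 J < 23246 J, so only part of the ice melts and the system sits at 0 °C.
m_melt = 17380 / L_f = 0.05204 kg.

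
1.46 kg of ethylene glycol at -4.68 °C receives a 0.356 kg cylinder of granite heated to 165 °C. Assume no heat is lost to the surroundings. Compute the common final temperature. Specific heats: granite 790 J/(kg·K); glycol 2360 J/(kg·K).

With ΣQ=0 the equilibrium temperature is the m·c-weighted mean:
T_f = (281.24*165 + 3445.6*(-4.68)) / (281.24 + 3445.6)
    = 30279 / 3726.8 ≈ 8.12 °C

T_f ≈ 8.1 °C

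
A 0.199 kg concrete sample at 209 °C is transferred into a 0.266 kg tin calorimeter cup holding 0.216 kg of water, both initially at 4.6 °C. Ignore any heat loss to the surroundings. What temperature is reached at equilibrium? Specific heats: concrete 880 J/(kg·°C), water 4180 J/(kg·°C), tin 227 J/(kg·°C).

Conservation of energy gives ΣQ = 0:
0.199*880*(T − 209) + 0.216*4180*(T − 4.6) + 0.266*227*(T − 4.6) = 0
175.12(T − 209) + 902.88(T − 4.6) + 60.38(T − 4.6) = 0
1138.4 T = 41031
T ≈ 36.04 °C

T_f ≈ 36.0 °C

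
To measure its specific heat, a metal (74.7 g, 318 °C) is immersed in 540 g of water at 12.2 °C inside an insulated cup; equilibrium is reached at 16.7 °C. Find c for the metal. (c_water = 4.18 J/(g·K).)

m_s c (T_s − T_f) = m_water c_water (T_f − T_0):
74.7×c×(318 − 16.7) = 540×4.18×(16.7 − 12.2)
22507 c = 10157  ⇒  c ≈ 0.4513 J/(g·K)

c ≈ 0.451 J/(g·K)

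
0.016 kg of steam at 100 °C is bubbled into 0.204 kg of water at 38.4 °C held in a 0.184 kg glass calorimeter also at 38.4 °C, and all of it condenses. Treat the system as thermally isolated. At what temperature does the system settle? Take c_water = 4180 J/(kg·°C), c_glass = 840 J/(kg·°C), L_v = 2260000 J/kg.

T_f ≈ 75.9 °C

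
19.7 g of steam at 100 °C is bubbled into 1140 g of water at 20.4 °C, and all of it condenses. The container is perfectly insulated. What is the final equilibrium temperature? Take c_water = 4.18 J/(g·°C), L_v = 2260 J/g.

T_f ≈ 30.9 °C

Setting the total heat transfer to zero:
condense steam: −19.7×2260 = −44522
  condensate cools 100→T: 19.7×4.18×(T − 100) = 82.35(T − 100)
  original water: 4765.2(T − 20.4)
4847.5 T = 44522 + 8234.6 + 97210 = 149967
T ≈ 30.94 °C, under the boiling point, so the assumption holds.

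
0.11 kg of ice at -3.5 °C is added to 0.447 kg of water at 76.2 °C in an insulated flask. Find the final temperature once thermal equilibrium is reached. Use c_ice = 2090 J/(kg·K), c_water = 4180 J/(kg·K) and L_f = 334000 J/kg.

T_f ≈ 45.0 °C

Setting the total heat transfer to zero:
ice -3.5→0 °C: 0.11·2090·3.5 = 804.65; latent heat to melt: 0.11·334000 = 36740; meltwater 0→T: 0.11·4180·T = 459.8 T; water: 1868.5(T − 76.2)
2328.3 T = 142377 − 37545 = 104832
T ≈ 45.03 °C. Since T > 0 °C, the all-ice-melts assumption holds.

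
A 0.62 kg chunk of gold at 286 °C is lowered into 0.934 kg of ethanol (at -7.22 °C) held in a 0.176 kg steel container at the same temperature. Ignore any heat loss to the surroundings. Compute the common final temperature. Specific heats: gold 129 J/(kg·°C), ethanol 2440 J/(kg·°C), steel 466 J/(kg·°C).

Conservation of energy gives ΣQ = 0:
0.62×129×(T − 286) + 0.934×2440×(T − (-7.22)) + 0.176×466×(T − (-7.22)) = 0
79.98(T − 286) + 2279(T − (-7.22)) + 82.02(T − (-7.22)) = 0
(79.98 + 2279 + 82.02) T = 79.98×286 + 2279×(-7.22) + 82.02×(-7.22)
T ≈ 2.39 °C

T_f ≈ 2.4 °C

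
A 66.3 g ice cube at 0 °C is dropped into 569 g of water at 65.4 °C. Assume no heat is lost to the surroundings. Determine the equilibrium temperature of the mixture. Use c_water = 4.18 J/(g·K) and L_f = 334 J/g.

T_f ≈ 50.2 °C

Taking heat into each body as positive, Σ m c ΔT = 0:
melt ice: 66.3·334 = 22144
  warm the meltwater: 277.13 T
  water: 2378.4(T − 65.4)
2655.6 T = 155549 − 22144 = 133404
T ≈ 50.24 °C. Since T > 0 °C, the all-ice-melts assumption holds.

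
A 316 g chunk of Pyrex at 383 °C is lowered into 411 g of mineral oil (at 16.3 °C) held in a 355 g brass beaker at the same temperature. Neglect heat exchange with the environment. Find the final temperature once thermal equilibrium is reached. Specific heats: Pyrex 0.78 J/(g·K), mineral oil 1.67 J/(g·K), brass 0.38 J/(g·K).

T_f ≈ 100.9 °C

Taking heat into each body as positive, Σ m c ΔT = 0:
316·0.78·(T − 383) + 411·1.67·(T − 16.3) + 355·0.38·(T − 16.3) = 0
246.48(T − 383) + 686.37(T − 16.3) + 134.9(T − 16.3) = 0
(246.48 + 686.37 + 134.9) T = 246.48·383 + 686.37·16.3 + 134.9·16.3
T = 107789/1067.8 ≈ 100.95 °C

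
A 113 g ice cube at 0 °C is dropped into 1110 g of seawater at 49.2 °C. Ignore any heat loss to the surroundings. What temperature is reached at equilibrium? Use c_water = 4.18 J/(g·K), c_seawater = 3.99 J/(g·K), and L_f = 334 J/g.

T_f ≈ 36.8 °C

Net heat exchanged in the isolated system is zero:
latent heat to melt: 113·334 = 37742
  warm the meltwater: 472.34 T
  seawater cools: 1110·3.99·(T − 49.2) = 4428.9(T − 49.2)
4901.2 T = 217902 − 37742 = 180160
T ≈ 36.76 °C (positive, so assuming full melt was valid).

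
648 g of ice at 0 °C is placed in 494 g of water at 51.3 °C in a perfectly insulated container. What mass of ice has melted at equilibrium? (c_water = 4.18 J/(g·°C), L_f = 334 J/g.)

Cooling the water to 0 °C releases 494·4.18·51.3 = 105930 J.
Fully melting the ice requires m_ice L_f = 648·334 = 216432 J.
105930 J < 216432 J, so only part of the ice melts and the system sits at 0 °C.
m_melted·334 = 105930  ⇒  m_melted ≈ 317.2 g.

m_melted ≈ 317 g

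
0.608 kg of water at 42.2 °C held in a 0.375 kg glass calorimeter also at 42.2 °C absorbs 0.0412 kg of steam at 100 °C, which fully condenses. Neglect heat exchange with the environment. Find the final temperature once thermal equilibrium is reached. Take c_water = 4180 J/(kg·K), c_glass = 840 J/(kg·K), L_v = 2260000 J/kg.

T_f ≈ 76.2 °C

Sum of m c ΔT and latent-heat terms is zero:
condense steam: −0.0412×2260000 = −93112
  condensate cools 100→T: 0.0412×4180×(T − 100) = 172.22(T − 100)
  water warms: 0.608×4180×(T − 42.2) = 2541.4(T − 42.2)
  cup: 315(T − 42.2)
3028.7 T = 93112 + 17222 + 120542 = 230875
T ≈ 76.23 °C, under the boiling point, so the assumption holds.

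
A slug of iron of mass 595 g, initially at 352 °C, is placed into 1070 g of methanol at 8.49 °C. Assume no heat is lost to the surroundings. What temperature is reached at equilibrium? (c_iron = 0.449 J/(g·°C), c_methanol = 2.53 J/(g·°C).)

T_f ≈ 39.3 °C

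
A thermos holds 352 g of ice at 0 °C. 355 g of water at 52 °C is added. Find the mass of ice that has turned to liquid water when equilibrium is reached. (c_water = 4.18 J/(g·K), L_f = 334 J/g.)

m_melted ≈ 231 g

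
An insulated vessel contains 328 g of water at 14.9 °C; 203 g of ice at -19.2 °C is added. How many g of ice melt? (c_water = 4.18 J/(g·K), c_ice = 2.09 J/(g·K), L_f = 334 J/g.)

m_melted ≈ 36.8 g

Heat available from the water dropping to 0 °C: 328·4.18·14.9 = 20428 J.
Of that, 203·2.09·19.2 = 8146 J goes to bring the ice to 0 °C, leaving 12283 J.
To melt every bit of ice: 203·334 = 67802 J.
Since 12283 < 67802 J, not all the ice melts; equilibrium is at 0 °C.
Mass melted = 12283/334 ≈ 36.77 g.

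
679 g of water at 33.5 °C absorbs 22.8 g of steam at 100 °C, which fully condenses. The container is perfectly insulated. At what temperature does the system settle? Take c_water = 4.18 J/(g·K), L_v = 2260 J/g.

T_f ≈ 53.2 °C

Sum of m c ΔT and latent-heat terms is zero:
steam→water at 100 °C releases m L_v = 22.8×2260 = 51528
  condensed water 100 °C→T: 95.3(T − 100)
  original water: 2838.2(T − 33.5)
2933.5 T = 51528 + 9530.4 + 95080 = 156139
T ≈ 53.23 °C, under the boiling point, so the assumption holds.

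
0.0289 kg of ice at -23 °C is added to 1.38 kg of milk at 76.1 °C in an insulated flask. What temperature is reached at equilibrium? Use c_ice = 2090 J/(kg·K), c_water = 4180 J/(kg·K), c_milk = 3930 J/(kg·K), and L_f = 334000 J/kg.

T_f ≈ 72.5 °C

Sum of m c ΔT and latent-heat terms is zero:
warm ice to 0 °C: 0.0289·2090·(0 − (-23)) = 1389.2; latent heat to melt: 0.0289·334000 = 9652.6; warm the meltwater: 120.8 T; milk cools: 1.38·3930·(T − 76.1) = 5423.4(T − 76.1)
5544.2 T = 412721 − 11042 = 401679
T ≈ 72.45 °C. Since T > 0 °C, the all-ice-melts assumption holds.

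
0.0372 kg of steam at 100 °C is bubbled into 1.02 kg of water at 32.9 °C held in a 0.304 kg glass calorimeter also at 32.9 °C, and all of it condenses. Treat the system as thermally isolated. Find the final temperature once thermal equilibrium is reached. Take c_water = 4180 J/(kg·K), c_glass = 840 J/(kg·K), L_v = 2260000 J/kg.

Net heat exchanged in the isolated system is zero:
condense steam: −0.0372·2260000 = −84072
  condensate cools 100→T: 0.0372·4180·(T − 100) = 155.5(T − 100)
  original water: 4263.6(T − 32.9)
  cup: 255.36(T − 32.9)
4674.5 T = 84072 + 15550 + 148674 = 248295
T ≈ 53.12 °C (< 100 °C, so full condensation is consistent).

T_f ≈ 53.1 °C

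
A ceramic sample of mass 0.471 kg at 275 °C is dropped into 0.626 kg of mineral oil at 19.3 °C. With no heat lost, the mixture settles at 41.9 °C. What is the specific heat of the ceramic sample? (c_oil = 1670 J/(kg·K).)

c ≈ 215 J/(kg·K)

Heat lost by the ceramic sample = heat gained by the oil:
0.471×c×(275 − 41.9) = 0.626×1670×(41.9 − 19.3)
109.79 c = 23626  ⇒  c ≈ 215.2 J/(kg·K)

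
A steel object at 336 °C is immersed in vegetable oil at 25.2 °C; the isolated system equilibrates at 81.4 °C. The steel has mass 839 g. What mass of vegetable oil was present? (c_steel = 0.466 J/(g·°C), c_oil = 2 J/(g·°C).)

m ≈ 886 g

Setting the total heat transfer to zero:
839·0.466·(81.4 − 336) + m·2·(81.4 − 25.2) = 0
112.4 m = 99542
m = 99542/112.4 ≈ 885.6 g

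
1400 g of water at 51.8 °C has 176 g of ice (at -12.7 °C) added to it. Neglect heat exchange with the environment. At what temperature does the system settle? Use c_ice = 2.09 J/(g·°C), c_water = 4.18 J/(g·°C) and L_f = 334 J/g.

T_f ≈ 36.4 °C

Heat gained plus heat lost sum to zero:
warm ice to 0 °C: 176×2.09×(0 − (-12.7)) = 4671.6; fusion: m_ice L_f = 176×334 = 58784; warm the meltwater: 735.68 T; water: 5852(T − 51.8)
6587.7 T = 303134 − 63456 = 239678
T ≈ 36.38 °C. Since T > 0 °C, the all-ice-melts assumption holds.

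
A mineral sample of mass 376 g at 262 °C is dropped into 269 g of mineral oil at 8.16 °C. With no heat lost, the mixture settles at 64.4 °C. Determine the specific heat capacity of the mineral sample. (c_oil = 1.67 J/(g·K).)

c ≈ 0.34 J/(g·K)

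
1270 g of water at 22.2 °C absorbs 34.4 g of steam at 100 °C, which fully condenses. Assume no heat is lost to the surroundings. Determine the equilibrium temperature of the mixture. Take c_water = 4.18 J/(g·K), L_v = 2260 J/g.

T_f ≈ 38.5 °C

Net heat exchanged in the isolated system is zero:
latent heat released on condensation: 34.4×2260 = 77744
  condensate cools 100→T: 34.4×4.18×(T − 100) = 143.79(T − 100)
  water warms: 1270×4.18×(T − 22.2) = 5308.6(T − 22.2)
5452.4 T = 77744 + 14379 + 117851 = 209974
T ≈ 38.51 °C — below 100 °C, confirming all the steam condensed.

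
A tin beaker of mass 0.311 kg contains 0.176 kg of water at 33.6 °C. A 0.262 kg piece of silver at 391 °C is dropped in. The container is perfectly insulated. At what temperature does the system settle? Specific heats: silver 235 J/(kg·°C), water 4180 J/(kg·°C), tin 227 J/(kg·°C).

T_f = Σ m_i c_i T_i / Σ m_i c_i:
T_f = (61.57·391 + 735.68·33.6 + 70.6·33.6) / (61.57 + 735.68 + 70.6)
    = 51165 / 867.85 ≈ 58.96 °C

T_f ≈ 59.0 °C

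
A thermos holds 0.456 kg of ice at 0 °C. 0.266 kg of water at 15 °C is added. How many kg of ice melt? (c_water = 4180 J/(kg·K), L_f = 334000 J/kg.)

m_melted ≈ 0.0499 kg

Water can give up m c ΔT = 0.266·4180·15 = 16678 J before reaching 0 °C.
Melting all 0.456 kg of ice would need 0.456·334000 = 152304 J.
That's not enough to melt it all — equilibrium is at 0 °C with ice remaining.
Mass melted = 16678/334000 ≈ 0.04993 kg.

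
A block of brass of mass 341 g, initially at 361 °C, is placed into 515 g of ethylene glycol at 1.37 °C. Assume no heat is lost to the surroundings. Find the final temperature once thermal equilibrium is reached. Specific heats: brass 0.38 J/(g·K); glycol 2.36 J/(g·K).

Heat lost by the brass equals heat gained by the glycol:
341*0.38*(361 − T) = 515*2.36*(T − 1.37)
129.58(361 − T) = 1215.4(T − 1.37)
1345 T = 48443  ⇒  T ≈ 36.02 °C

T_f ≈ 36.0 °C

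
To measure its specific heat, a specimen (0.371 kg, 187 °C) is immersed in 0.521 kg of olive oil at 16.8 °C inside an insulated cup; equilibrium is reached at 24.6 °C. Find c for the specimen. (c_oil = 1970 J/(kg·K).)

c ≈ 133 J/(kg·K)

Heat gained plus heat lost sum to zero:
0.371×c×(24.6 − 187) + 0.521×1970×(24.6 − 16.8) = 0
-60.25 c = -8005.7
c = -8005.7/-60.25 ≈ 132.9 J/(kg·K)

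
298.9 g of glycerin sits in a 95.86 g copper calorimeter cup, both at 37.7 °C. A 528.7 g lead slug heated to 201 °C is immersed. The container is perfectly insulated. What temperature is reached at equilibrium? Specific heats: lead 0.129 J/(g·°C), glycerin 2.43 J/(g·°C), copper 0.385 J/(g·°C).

T_f ≈ 51.1 °C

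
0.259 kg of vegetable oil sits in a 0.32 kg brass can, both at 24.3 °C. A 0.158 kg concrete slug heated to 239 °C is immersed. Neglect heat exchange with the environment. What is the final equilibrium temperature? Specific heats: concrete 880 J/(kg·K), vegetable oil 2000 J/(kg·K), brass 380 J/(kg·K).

Conservation of energy gives ΣQ = 0:
0.158·880·(T − 239) + 0.259·2000·(T − 24.3) + 0.32·380·(T − 24.3) = 0
(139.04 + 518 + 121.6) T = 139.04·239 + 518·24.3 + 121.6·24.3
T = 48773 / 778.64 = 62.6 °C

T_f ≈ 62.6 °C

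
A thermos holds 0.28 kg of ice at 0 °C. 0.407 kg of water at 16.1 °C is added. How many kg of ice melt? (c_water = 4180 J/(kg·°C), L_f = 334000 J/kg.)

m_melted ≈ 0.082 kg

Water can give up m c ΔT = 0.407×4180×16.1 = 27390 J before reaching 0 °C.
Fully melting the ice requires m_ice L_f = 0.28×334000 = 93520 J.
27390 J < 93520 J, so only part of the ice melts and the system sits at 0 °C.
m_melt = 27390 / L_f = 0.08201 kg.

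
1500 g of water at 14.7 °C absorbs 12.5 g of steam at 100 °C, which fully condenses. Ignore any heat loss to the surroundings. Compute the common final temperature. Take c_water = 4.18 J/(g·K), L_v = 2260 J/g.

Net heat exchanged in the isolated system is zero:
steam→water at 100 °C releases m L_v = 12.5·2260 = 28250; condensed water 100 °C→T: 52.25(T − 100); original water: 6270(T − 14.7)
6322.2 T = 28250 + 5225 + 92169 = 125644
T ≈ 19.87 °C (< 100 °C, so full condensation is consistent).

T_f ≈ 19.9 °C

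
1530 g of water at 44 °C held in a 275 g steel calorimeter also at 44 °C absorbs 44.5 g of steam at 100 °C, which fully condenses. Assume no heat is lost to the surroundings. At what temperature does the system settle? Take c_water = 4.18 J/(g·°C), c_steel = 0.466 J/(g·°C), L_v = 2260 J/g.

Taking heat into each body as positive, Σ m c ΔT = 0:
latent heat released on condensation: 44.5·2260 = 100570
  condensate cools 100→T: 44.5·4.18·(T − 100) = 186.01(T − 100)
  original water: 6395.4(T − 44)
  steel cup: 275·0.466·(T − 44) = 128.15(T − 44)
6709.6 T = 100570 + 18601 + 287036 = 406207
T ≈ 60.54 °C, under the boiling point, so the assumption holds.

T_f ≈ 60.5 °C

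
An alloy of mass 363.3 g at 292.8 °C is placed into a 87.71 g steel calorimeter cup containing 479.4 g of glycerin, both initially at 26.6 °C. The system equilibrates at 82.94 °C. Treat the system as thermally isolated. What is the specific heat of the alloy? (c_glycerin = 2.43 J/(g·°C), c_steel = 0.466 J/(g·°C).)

Net heat exchanged in the isolated system is zero:
363.3·c·(82.94 − 292.8) + 479.4·2.43·(82.94 − 26.6) + 87.71·0.466·(82.94 − 26.6) = 0
-76242 c = -67936
c = -67936/-76242 ≈ 0.8911 J/(g·°C)

c ≈ 0.891 J/(g·°C)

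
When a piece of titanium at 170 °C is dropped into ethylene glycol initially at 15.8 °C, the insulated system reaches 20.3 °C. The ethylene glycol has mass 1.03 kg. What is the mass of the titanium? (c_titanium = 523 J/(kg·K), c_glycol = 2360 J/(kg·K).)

m ≈ 0.14 kg

Setting the total heat transfer to zero:
m·523·(20.3 − 170) + 1.03·2360·(20.3 − 15.8) = 0
-78293 m = -10939
m = -10939/-78293 ≈ 0.1397 kg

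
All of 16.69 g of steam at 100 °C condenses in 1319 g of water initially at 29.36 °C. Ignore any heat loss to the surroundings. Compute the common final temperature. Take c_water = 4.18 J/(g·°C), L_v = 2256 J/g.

Conservation of energy gives ΣQ = 0:
steam→water at 100 °C releases m L_v = 16.69·2256 = 37653
  condensate cools 100→T: 16.69·4.18·(T − 100) = 69.76(T − 100)
  water warms: 1319·4.18·(T − 29.36) = 5513.4(T − 29.36)
5583.2 T = 37653 + 6976.4 + 161874 = 206503
T ≈ 36.99 °C, under the boiling point, so the assumption holds.

T_f ≈ 37.0 °C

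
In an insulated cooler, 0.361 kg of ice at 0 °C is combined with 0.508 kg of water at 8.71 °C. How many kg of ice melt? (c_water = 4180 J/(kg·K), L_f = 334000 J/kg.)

Cooling the water to 0 °C releases 0.508·4180·8.71 = 18495 J.
Melting all 0.361 kg of ice would need 0.361·334000 = 120574 J.
Since 18495 < 120574 J, not all the ice melts; equilibrium is at 0 °C.
m_melt = 18495 / L_f = 0.05537 kg.

m_melted ≈ 0.0554 kg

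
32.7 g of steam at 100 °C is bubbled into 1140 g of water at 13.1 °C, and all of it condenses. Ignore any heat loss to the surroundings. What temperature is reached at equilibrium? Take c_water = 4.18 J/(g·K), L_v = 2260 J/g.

Net heat exchanged in the isolated system is zero:
condense steam: −32.7·2260 = −73902; condensed water 100 °C→T: 136.69(T − 100); water warms: 1140·4.18·(T − 13.1) = 4765.2(T − 13.1)
4901.9 T = 73902 + 13669 + 62424 = 149995
T ≈ 30.60 °C, under the boiling point, so the assumption holds.

T_f ≈ 30.6 °C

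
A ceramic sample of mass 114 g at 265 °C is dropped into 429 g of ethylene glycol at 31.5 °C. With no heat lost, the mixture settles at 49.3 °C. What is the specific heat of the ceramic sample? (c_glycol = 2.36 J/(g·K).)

c ≈ 0.733 J/(g·K)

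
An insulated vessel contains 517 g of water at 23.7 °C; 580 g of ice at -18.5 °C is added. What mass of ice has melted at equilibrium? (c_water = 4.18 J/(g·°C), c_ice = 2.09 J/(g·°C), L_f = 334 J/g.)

m_melted ≈ 86.2 g

Heat available from the water dropping to 0 °C: 517×4.18×23.7 = 51217 J.
Warming the ice to 0 °C takes 580×2.09×18.5 = 22426 J, leaving 28791 J for melting.
To melt every bit of ice: 580×334 = 193720 J.
That's not enough to melt it all — equilibrium is at 0 °C with ice remaining.
m_melted×334 = 28791  ⇒  m_melted ≈ 86.2 g.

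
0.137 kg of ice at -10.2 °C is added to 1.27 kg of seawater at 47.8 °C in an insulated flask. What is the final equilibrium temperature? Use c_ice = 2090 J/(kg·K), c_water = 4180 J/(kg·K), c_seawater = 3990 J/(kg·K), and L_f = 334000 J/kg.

T_f ≈ 34.3 °C

Energy balance with sensible and latent terms:
ice -10.2→0 °C: 0.137×2090×10.2 = 2920.6; latent heat to melt: 0.137×334000 = 45758; warm the meltwater: 572.66 T; seawater: 5067.3(T − 47.8)
5640 T = 242217 − 48679 = 193538
T ≈ 34.32 °C — above 0 °C, consistent with complete melting.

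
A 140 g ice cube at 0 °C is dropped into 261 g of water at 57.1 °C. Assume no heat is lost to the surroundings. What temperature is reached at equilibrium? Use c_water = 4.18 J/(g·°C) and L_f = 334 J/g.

T_f ≈ 9.3 °C

Let T be the final temperature. ΣQ_i = 0:
melt ice: 140·334 = 46760; meltwater 0→T: 140·4.18·T = 585.2 T; water: 1091(T − 57.1)
1676.2 T = 62295 − 46760 = 15535
T ≈ 9.27 °C. Since T > 0 °C, the all-ice-melts assumption holds.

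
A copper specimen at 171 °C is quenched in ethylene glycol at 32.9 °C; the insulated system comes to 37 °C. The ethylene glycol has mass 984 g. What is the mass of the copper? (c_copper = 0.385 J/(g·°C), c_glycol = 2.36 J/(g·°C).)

m ≈ 185 g

Energy conservation, ΣQ = 0:
m×0.385×(37 − 171) + 984×2.36×(37 − 32.9) = 0
-51.59 m = -9521.2
m = -9521.2/-51.59 ≈ 184.6 g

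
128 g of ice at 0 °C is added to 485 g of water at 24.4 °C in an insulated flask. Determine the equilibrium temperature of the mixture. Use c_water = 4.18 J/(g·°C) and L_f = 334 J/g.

T_f ≈ 2.6 °C

Conservation of energy gives ΣQ = 0:
melt ice: 128·334 = 42752
  warm the meltwater: 535.04 T
  water cools: 485·4.18·(T − 24.4) = 2027.3(T − 24.4)
2562.3 T = 49466 − 42752 = 6714.1
T ≈ 2.62 °C — above 0 °C, consistent with complete melting.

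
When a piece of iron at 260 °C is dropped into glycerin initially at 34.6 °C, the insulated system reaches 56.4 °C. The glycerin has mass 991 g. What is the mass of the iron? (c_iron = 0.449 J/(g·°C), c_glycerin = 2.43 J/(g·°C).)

Setting the total heat transfer to zero:
m×0.449×(56.4 − 260) + 991×2.43×(56.4 − 34.6) = 0
-91.42 m = -52497
m = -52497/-91.42 ≈ 574.3 g

m ≈ 574 g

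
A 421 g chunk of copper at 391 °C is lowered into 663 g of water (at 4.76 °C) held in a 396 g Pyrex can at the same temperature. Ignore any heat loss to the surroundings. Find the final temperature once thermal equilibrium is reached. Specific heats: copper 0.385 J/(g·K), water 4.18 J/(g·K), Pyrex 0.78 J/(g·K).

T_f ≈ 24.1 °C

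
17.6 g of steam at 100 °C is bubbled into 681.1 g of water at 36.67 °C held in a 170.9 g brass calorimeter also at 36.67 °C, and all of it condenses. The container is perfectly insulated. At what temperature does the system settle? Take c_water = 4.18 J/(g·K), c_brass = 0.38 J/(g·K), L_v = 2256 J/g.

T_f ≈ 51.5 °C

Energy balance with sensible and latent terms:
steam→water at 100 °C releases m L_v = 17.6·2256 = 39706
  condensed water 100 °C→T: 73.57(T − 100)
  water warms: 681.1·4.18·(T − 36.67) = 2847(T − 36.67)
  cup: 64.94(T − 36.67)
2985.5 T = 39706 + 7356.8 + 106781 = 153843
T ≈ 51.53 °C (< 100 °C, so full condensation is consistent).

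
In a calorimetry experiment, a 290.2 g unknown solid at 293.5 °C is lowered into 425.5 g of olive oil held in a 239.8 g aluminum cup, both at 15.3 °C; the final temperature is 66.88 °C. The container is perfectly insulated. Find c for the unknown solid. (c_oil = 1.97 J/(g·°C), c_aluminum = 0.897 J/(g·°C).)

c ≈ 0.826 J/(g·°C)

Conservation of energy gives ΣQ = 0:
290.2×c×(66.88 − 293.5) + 425.5×1.97×(66.88 − 15.3) + 239.8×0.897×(66.88 − 15.3) = 0
-65765 c = -54331
c = -54331/-65765 ≈ 0.8261 J/(g·°C)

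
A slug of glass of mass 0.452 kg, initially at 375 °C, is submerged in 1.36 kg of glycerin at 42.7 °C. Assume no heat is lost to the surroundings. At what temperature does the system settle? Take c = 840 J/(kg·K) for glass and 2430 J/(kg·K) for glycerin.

T_f ≈ 76.9 °C

Conservation of energy gives ΣQ = 0:
0.452·840·(T − 375) + 1.36·2430·(T − 42.7) = 0
379.68(T − 375) + 3304.8(T − 42.7) = 0
3684.5 T = 283495
T ≈ 76.94 °C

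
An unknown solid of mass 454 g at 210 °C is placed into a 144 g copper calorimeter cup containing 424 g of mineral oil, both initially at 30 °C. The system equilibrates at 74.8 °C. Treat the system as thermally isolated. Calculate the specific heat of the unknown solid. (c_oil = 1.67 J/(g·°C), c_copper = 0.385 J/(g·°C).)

c ≈ 0.557 J/(g·°C)

Heat gained plus heat lost sum to zero:
454×c×(74.8 − 210) + 424×1.67×(74.8 − 30) + 144×0.385×(74.8 − 30) = 0
-61381 c = -34206
c = -34206/-61381 ≈ 0.5573 J/(g·°C)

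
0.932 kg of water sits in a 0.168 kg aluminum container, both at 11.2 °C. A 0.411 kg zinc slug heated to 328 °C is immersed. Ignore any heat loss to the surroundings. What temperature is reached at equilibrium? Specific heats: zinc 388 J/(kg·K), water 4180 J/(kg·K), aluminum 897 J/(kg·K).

Setting the total heat transfer to zero:
0.411×388×(T − 328) + 0.932×4180×(T − 11.2) + 0.168×897×(T − 11.2) = 0
159.47(T − 328) + 3895.8(T − 11.2) + 150.7(T − 11.2) = 0
4205.9 T = 97626
T = 97626 / 4205.9 = 23.2 °C

T_f ≈ 23.2 °C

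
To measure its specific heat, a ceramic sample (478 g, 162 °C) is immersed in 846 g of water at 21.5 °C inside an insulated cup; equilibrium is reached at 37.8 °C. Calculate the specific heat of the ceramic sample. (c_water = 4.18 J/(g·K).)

c ≈ 0.971 J/(g·K)

Heat lost by the ceramic sample = heat gained by the water:
478×c×(162 − 37.8) = 846×4.18×(37.8 − 21.5)
59368 c = 57641  ⇒  c ≈ 0.9709 J/(g·K)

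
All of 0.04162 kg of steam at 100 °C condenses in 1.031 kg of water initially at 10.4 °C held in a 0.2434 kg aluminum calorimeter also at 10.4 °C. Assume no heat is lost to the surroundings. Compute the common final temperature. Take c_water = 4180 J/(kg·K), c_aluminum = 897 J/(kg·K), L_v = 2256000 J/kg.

T_f ≈ 33.7 °C

Net heat exchanged in the isolated system is zero:
condense steam: −0.04162·2256000 = −93895
  condensate cools 100→T: 0.04162·4180·(T − 100) = 173.97(T − 100)
  water warms: 1.031·4180·(T − 10.4) = 4309.6(T − 10.4)
  aluminum cup: 0.2434·897·(T − 10.4) = 218.33(T − 10.4)
4701.9 T = 93895 + 17397 + 47090 = 158382
T ≈ 33.68 °C, under the boiling point, so the assumption holds.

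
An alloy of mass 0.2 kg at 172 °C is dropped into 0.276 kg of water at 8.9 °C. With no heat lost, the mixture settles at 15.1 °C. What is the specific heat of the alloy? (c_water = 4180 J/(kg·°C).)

c ≈ 228 J/(kg·°C)

m_s c (T_s − T_f) = m_water c_water (T_f − T_0):
0.2·c·(172 − 15.1) = 0.276·4180·(15.1 − 8.9)
31.38 c = 7152.8  ⇒  c ≈ 227.9 J/(kg·°C)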